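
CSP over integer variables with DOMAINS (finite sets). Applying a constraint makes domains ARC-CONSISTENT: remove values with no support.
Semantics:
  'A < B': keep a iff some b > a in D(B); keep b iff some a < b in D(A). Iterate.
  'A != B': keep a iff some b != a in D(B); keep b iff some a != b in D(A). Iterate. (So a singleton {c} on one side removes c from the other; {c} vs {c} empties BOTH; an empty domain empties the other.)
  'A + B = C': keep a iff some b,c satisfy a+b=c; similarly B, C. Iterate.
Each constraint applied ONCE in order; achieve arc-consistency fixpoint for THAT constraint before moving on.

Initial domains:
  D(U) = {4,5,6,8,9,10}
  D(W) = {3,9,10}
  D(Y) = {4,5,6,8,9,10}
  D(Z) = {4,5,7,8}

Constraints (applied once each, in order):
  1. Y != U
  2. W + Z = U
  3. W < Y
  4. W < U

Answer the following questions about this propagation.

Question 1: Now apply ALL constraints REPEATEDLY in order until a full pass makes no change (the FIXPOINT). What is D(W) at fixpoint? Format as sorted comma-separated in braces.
Answer: {3}

Derivation:
pass 0 (initial): D(W)={3,9,10}
pass 1: U {4,5,6,8,9,10}->{8,10}; W {3,9,10}->{3}; Z {4,5,7,8}->{5,7}
pass 2: no change
Fixpoint after 2 passes: D(W) = {3}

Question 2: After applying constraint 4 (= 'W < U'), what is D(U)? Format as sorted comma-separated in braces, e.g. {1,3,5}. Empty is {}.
Constraint 1 (Y != U) on D(Y)={4,5,6,8,9,10} D(U)={4,5,6,8,9,10}: no change
Constraint 2 (W + Z = U) on D(W)={3,9,10} D(Z)={4,5,7,8} D(U)={4,5,6,8,9,10}: W {3,9,10}->{3}; Z {4,5,7,8}->{5,7}; U {4,5,6,8,9,10}->{8,10}
Constraint 3 (W < Y) on D(W)={3} D(Y)={4,5,6,8,9,10}: no change
Constraint 4 (W < U) on D(W)={3} D(U)={8,10}: no change
So after constraint 4: D(U) = {8,10}

Answer: {8,10}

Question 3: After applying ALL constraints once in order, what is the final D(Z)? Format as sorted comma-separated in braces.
Answer: {5,7}

Derivation:
Constraint 1 (Y != U) on D(Y)={4,5,6,8,9,10} D(U)={4,5,6,8,9,10}: no change
Constraint 2 (W + Z = U) on D(W)={3,9,10} D(Z)={4,5,7,8} D(U)={4,5,6,8,9,10}: W {3,9,10}->{3}; Z {4,5,7,8}->{5,7}; U {4,5,6,8,9,10}->{8,10}
Constraint 3 (W < Y) on D(W)={3} D(Y)={4,5,6,8,9,10}: no change
Constraint 4 (W < U) on D(W)={3} D(U)={8,10}: no change
So after all 4 constraints: D(Z) = {5,7}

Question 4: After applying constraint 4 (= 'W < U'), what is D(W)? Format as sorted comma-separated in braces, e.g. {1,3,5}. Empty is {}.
Answer: {3}

Derivation:
Constraint 1 (Y != U) on D(Y)={4,5,6,8,9,10} D(U)={4,5,6,8,9,10}: no change
Constraint 2 (W + Z = U) on D(W)={3,9,10} D(Z)={4,5,7,8} D(U)={4,5,6,8,9,10}: W {3,9,10}->{3}; Z {4,5,7,8}->{5,7}; U {4,5,6,8,9,10}->{8,10}
Constraint 3 (W < Y) on D(W)={3} D(Y)={4,5,6,8,9,10}: no change
Constraint 4 (W < U) on D(W)={3} D(U)={8,10}: no change
So after constraint 4: D(W) = {3}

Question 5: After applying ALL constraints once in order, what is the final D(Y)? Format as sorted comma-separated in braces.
Answer: {4,5,6,8,9,10}

Derivation:
Constraint 1 (Y != U) on D(Y)={4,5,6,8,9,10} D(U)={4,5,6,8,9,10}: no change
Constraint 2 (W + Z = U) on D(W)={3,9,10} D(Z)={4,5,7,8} D(U)={4,5,6,8,9,10}: W {3,9,10}->{3}; Z {4,5,7,8}->{5,7}; U {4,5,6,8,9,10}->{8,10}
Constraint 3 (W < Y) on D(W)={3} D(Y)={4,5,6,8,9,10}: no change
Constraint 4 (W < U) on D(W)={3} D(U)={8,10}: no change
So after all 4 constraints: D(Y) = {4,5,6,8,9,10}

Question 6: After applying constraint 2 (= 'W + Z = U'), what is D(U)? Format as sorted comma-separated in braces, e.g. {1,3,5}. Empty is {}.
Constraint 1 (Y != U) on D(Y)={4,5,6,8,9,10} D(U)={4,5,6,8,9,10}: no change
Constraint 2 (W + Z = U) on D(W)={3,9,10} D(Z)={4,5,7,8} D(U)={4,5,6,8,9,10}: W {3,9,10}->{3}; Z {4,5,7,8}->{5,7}; U {4,5,6,8,9,10}->{8,10}
So after constraint 2: D(U) = {8,10}

Answer: {8,10}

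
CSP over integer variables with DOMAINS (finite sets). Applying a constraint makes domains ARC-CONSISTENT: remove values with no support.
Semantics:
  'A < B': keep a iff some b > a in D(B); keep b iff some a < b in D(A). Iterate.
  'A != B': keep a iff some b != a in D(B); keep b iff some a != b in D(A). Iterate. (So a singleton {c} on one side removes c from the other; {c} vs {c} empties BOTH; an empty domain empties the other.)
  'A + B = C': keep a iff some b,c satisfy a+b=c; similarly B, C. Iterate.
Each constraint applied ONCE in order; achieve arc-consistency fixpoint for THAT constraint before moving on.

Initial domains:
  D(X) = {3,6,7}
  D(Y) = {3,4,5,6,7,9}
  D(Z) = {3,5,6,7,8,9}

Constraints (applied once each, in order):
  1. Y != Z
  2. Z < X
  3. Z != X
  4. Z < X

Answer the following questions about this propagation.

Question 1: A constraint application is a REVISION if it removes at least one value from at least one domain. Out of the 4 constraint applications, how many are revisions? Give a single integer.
Constraint 1 (Y != Z) on D(Y)={3,4,5,6,7,9} D(Z)={3,5,6,7,8,9}: no change => not a revision
Constraint 2 (Z < X) on D(Z)={3,5,6,7,8,9} D(X)={3,6,7}: Z {3,5,6,7,8,9}->{3,5,6}; X {3,6,7}->{6,7} => REVISION
Constraint 3 (Z != X) on D(Z)={3,5,6} D(X)={6,7}: no change => not a revision
Constraint 4 (Z < X) on D(Z)={3,5,6} D(X)={6,7}: no change => not a revision
Total revisions = 1

Answer: 1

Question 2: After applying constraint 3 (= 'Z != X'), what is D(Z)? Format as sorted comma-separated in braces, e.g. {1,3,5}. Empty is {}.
Constraint 1 (Y != Z) on D(Y)={3,4,5,6,7,9} D(Z)={3,5,6,7,8,9}: no change
Constraint 2 (Z < X) on D(Z)={3,5,6,7,8,9} D(X)={3,6,7}: Z {3,5,6,7,8,9}->{3,5,6}; X {3,6,7}->{6,7}
Constraint 3 (Z != X) on D(Z)={3,5,6} D(X)={6,7}: no change
So after constraint 3: D(Z) = {3,5,6}

Answer: {3,5,6}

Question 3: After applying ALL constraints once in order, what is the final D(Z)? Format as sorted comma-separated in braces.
Answer: {3,5,6}

Derivation:
Constraint 1 (Y != Z) on D(Y)={3,4,5,6,7,9} D(Z)={3,5,6,7,8,9}: no change
Constraint 2 (Z < X) on D(Z)={3,5,6,7,8,9} D(X)={3,6,7}: Z {3,5,6,7,8,9}->{3,5,6}; X {3,6,7}->{6,7}
Constraint 3 (Z != X) on D(Z)={3,5,6} D(X)={6,7}: no change
Constraint 4 (Z < X) on D(Z)={3,5,6} D(X)={6,7}: no change
So after all 4 constraints: D(Z) = {3,5,6}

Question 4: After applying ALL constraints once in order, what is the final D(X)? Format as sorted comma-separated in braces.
Answer: {6,7}

Derivation:
Constraint 1 (Y != Z) on D(Y)={3,4,5,6,7,9} D(Z)={3,5,6,7,8,9}: no change
Constraint 2 (Z < X) on D(Z)={3,5,6,7,8,9} D(X)={3,6,7}: Z {3,5,6,7,8,9}->{3,5,6}; X {3,6,7}->{6,7}
Constraint 3 (Z != X) on D(Z)={3,5,6} D(X)={6,7}: no change
Constraint 4 (Z < X) on D(Z)={3,5,6} D(X)={6,7}: no change
So after all 4 constraints: D(X) = {6,7}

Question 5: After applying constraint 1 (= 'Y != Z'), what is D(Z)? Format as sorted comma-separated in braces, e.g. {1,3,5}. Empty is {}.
Answer: {3,5,6,7,8,9}

Derivation:
Constraint 1 (Y != Z) on D(Y)={3,4,5,6,7,9} D(Z)={3,5,6,7,8,9}: no change
So after constraint 1: D(Z) = {3,5,6,7,8,9}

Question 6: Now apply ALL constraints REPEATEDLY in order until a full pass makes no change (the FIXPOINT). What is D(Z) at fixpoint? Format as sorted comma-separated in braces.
pass 0 (initial): D(Z)={3,5,6,7,8,9}
pass 1: X {3,6,7}->{6,7}; Z {3,5,6,7,8,9}->{3,5,6}
pass 2: no change
Fixpoint after 2 passes: D(Z) = {3,5,6}

Answer: {3,5,6}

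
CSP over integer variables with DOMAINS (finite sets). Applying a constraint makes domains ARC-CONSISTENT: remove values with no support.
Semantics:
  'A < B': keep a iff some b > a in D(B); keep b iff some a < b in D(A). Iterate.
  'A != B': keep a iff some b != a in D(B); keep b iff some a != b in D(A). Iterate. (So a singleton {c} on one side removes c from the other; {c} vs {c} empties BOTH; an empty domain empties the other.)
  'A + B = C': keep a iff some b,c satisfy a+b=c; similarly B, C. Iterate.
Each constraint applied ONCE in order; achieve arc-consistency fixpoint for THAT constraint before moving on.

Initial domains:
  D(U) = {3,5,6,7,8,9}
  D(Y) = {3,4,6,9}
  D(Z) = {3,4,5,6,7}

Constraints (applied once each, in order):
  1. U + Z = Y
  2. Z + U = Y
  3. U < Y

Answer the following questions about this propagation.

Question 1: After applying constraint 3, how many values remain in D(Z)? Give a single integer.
Answer: 3

Derivation:
Constraint 1 (U + Z = Y) on D(U)={3,5,6,7,8,9} D(Z)={3,4,5,6,7} D(Y)={3,4,6,9}: U {3,5,6,7,8,9}->{3,5,6}; Z {3,4,5,6,7}->{3,4,6}; Y {3,4,6,9}->{6,9}
Constraint 2 (Z + U = Y) on D(Z)={3,4,6} D(U)={3,5,6} D(Y)={6,9}: no change
Constraint 3 (U < Y) on D(U)={3,5,6} D(Y)={6,9}: no change
So after constraint 3: D(Z)={3,4,6}, size = 3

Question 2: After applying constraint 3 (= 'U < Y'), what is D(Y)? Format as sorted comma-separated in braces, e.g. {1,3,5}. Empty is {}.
Constraint 1 (U + Z = Y) on D(U)={3,5,6,7,8,9} D(Z)={3,4,5,6,7} D(Y)={3,4,6,9}: U {3,5,6,7,8,9}->{3,5,6}; Z {3,4,5,6,7}->{3,4,6}; Y {3,4,6,9}->{6,9}
Constraint 2 (Z + U = Y) on D(Z)={3,4,6} D(U)={3,5,6} D(Y)={6,9}: no change
Constraint 3 (U < Y) on D(U)={3,5,6} D(Y)={6,9}: no change
So after constraint 3: D(Y) = {6,9}

Answer: {6,9}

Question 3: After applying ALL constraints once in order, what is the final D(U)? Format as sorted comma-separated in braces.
Constraint 1 (U + Z = Y) on D(U)={3,5,6,7,8,9} D(Z)={3,4,5,6,7} D(Y)={3,4,6,9}: U {3,5,6,7,8,9}->{3,5,6}; Z {3,4,5,6,7}->{3,4,6}; Y {3,4,6,9}->{6,9}
Constraint 2 (Z + U = Y) on D(Z)={3,4,6} D(U)={3,5,6} D(Y)={6,9}: no change
Constraint 3 (U < Y) on D(U)={3,5,6} D(Y)={6,9}: no change
So after all 3 constraints: D(U) = {3,5,6}

Answer: {3,5,6}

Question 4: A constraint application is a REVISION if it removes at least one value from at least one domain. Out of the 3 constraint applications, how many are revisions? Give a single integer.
Answer: 1

Derivation:
Constraint 1 (U + Z = Y) on D(U)={3,5,6,7,8,9} D(Z)={3,4,5,6,7} D(Y)={3,4,6,9}: U {3,5,6,7,8,9}->{3,5,6}; Z {3,4,5,6,7}->{3,4,6}; Y {3,4,6,9}->{6,9} => REVISION
Constraint 2 (Z + U = Y) on D(Z)={3,4,6} D(U)={3,5,6} D(Y)={6,9}: no change => not a revision
Constraint 3 (U < Y) on D(U)={3,5,6} D(Y)={6,9}: no change => not a revision
Total revisions = 1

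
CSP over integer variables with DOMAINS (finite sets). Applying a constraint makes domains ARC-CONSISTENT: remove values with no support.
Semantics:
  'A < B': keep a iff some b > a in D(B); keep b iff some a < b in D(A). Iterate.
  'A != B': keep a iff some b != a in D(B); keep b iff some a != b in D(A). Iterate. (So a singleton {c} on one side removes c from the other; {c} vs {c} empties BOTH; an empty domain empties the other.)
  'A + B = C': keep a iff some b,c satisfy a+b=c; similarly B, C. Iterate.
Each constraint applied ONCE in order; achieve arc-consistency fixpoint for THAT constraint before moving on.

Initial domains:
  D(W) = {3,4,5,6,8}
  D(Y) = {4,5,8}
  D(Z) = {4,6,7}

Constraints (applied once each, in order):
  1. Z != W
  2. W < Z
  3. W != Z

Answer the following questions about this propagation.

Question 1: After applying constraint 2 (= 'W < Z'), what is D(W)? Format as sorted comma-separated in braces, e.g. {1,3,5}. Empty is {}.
Constraint 1 (Z != W) on D(Z)={4,6,7} D(W)={3,4,5,6,8}: no change
Constraint 2 (W < Z) on D(W)={3,4,5,6,8} D(Z)={4,6,7}: W {3,4,5,6,8}->{3,4,5,6}
So after constraint 2: D(W) = {3,4,5,6}

Answer: {3,4,5,6}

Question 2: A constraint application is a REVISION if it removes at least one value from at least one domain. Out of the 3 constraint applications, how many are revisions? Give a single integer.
Answer: 1

Derivation:
Constraint 1 (Z != W) on D(Z)={4,6,7} D(W)={3,4,5,6,8}: no change => not a revision
Constraint 2 (W < Z) on D(W)={3,4,5,6,8} D(Z)={4,6,7}: W {3,4,5,6,8}->{3,4,5,6} => REVISION
Constraint 3 (W != Z) on D(W)={3,4,5,6} D(Z)={4,6,7}: no change => not a revision
Total revisions = 1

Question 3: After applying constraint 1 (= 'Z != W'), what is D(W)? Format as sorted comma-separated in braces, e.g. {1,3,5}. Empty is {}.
Constraint 1 (Z != W) on D(Z)={4,6,7} D(W)={3,4,5,6,8}: no change
So after constraint 1: D(W) = {3,4,5,6,8}

Answer: {3,4,5,6,8}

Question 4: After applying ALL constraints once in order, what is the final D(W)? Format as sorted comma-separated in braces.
Answer: {3,4,5,6}

Derivation:
Constraint 1 (Z != W) on D(Z)={4,6,7} D(W)={3,4,5,6,8}: no change
Constraint 2 (W < Z) on D(W)={3,4,5,6,8} D(Z)={4,6,7}: W {3,4,5,6,8}->{3,4,5,6}
Constraint 3 (W != Z) on D(W)={3,4,5,6} D(Z)={4,6,7}: no change
So after all 3 constraints: D(W) = {3,4,5,6}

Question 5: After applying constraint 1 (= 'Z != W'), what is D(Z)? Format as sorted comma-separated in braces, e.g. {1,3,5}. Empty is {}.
Constraint 1 (Z != W) on D(Z)={4,6,7} D(W)={3,4,5,6,8}: no change
So after constraint 1: D(Z) = {4,6,7}

Answer: {4,6,7}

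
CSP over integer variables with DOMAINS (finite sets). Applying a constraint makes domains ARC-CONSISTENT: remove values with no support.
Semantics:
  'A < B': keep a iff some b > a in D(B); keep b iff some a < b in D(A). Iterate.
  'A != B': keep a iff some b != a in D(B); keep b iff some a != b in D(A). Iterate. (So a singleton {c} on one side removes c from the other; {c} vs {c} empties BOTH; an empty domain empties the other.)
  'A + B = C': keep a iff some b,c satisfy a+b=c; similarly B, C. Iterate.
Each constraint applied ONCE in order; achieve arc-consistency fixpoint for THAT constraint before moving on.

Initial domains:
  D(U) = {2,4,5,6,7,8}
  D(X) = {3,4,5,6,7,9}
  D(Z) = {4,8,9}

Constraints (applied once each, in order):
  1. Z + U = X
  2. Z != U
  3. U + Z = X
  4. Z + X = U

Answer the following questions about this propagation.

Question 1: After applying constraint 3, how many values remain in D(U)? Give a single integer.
Answer: 2

Derivation:
Constraint 1 (Z + U = X) on D(Z)={4,8,9} D(U)={2,4,5,6,7,8} D(X)={3,4,5,6,7,9}: Z {4,8,9}->{4}; U {2,4,5,6,7,8}->{2,5}; X {3,4,5,6,7,9}->{6,9}
Constraint 2 (Z != U) on D(Z)={4} D(U)={2,5}: no change
Constraint 3 (U + Z = X) on D(U)={2,5} D(Z)={4} D(X)={6,9}: no change
So after constraint 3: D(U)={2,5}, size = 2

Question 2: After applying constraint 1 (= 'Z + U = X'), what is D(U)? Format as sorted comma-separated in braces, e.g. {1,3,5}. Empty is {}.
Constraint 1 (Z + U = X) on D(Z)={4,8,9} D(U)={2,4,5,6,7,8} D(X)={3,4,5,6,7,9}: Z {4,8,9}->{4}; U {2,4,5,6,7,8}->{2,5}; X {3,4,5,6,7,9}->{6,9}
So after constraint 1: D(U) = {2,5}

Answer: {2,5}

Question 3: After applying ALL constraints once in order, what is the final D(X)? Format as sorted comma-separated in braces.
Answer: {}

Derivation:
Constraint 1 (Z + U = X) on D(Z)={4,8,9} D(U)={2,4,5,6,7,8} D(X)={3,4,5,6,7,9}: Z {4,8,9}->{4}; U {2,4,5,6,7,8}->{2,5}; X {3,4,5,6,7,9}->{6,9}
Constraint 2 (Z != U) on D(Z)={4} D(U)={2,5}: no change
Constraint 3 (U + Z = X) on D(U)={2,5} D(Z)={4} D(X)={6,9}: no change
Constraint 4 (Z + X = U) on D(Z)={4} D(X)={6,9} D(U)={2,5}: Z {4}->{}; X {6,9}->{}; U {2,5}->{}
So after all 4 constraints: D(X) = {}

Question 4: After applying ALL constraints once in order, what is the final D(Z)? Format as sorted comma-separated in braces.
Constraint 1 (Z + U = X) on D(Z)={4,8,9} D(U)={2,4,5,6,7,8} D(X)={3,4,5,6,7,9}: Z {4,8,9}->{4}; U {2,4,5,6,7,8}->{2,5}; X {3,4,5,6,7,9}->{6,9}
Constraint 2 (Z != U) on D(Z)={4} D(U)={2,5}: no change
Constraint 3 (U + Z = X) on D(U)={2,5} D(Z)={4} D(X)={6,9}: no change
Constraint 4 (Z + X = U) on D(Z)={4} D(X)={6,9} D(U)={2,5}: Z {4}->{}; X {6,9}->{}; U {2,5}->{}
So after all 4 constraints: D(Z) = {}

Answer: {}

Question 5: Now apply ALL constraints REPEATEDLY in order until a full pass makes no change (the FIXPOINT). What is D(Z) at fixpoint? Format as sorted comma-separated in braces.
pass 0 (initial): D(Z)={4,8,9}
pass 1: U {2,4,5,6,7,8}->{}; X {3,4,5,6,7,9}->{}; Z {4,8,9}->{}
pass 2: no change
Fixpoint after 2 passes: D(Z) = {}

Answer: {}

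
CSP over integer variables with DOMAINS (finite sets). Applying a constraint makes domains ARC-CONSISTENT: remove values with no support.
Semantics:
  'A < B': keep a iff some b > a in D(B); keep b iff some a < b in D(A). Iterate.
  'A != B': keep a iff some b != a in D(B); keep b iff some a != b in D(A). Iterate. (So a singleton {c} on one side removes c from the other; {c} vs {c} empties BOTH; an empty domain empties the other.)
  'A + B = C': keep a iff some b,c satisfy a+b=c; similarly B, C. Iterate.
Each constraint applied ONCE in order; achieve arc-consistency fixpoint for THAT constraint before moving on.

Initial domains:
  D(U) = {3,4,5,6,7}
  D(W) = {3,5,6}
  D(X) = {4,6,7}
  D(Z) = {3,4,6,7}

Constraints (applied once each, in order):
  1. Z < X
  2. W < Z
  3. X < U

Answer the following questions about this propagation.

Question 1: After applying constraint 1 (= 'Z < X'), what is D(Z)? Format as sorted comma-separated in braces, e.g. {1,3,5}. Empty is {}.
Answer: {3,4,6}

Derivation:
Constraint 1 (Z < X) on D(Z)={3,4,6,7} D(X)={4,6,7}: Z {3,4,6,7}->{3,4,6}
So after constraint 1: D(Z) = {3,4,6}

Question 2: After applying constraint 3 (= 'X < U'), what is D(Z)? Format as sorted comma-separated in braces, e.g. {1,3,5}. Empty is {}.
Answer: {4,6}

Derivation:
Constraint 1 (Z < X) on D(Z)={3,4,6,7} D(X)={4,6,7}: Z {3,4,6,7}->{3,4,6}
Constraint 2 (W < Z) on D(W)={3,5,6} D(Z)={3,4,6}: W {3,5,6}->{3,5}; Z {3,4,6}->{4,6}
Constraint 3 (X < U) on D(X)={4,6,7} D(U)={3,4,5,6,7}: X {4,6,7}->{4,6}; U {3,4,5,6,7}->{5,6,7}
So after constraint 3: D(Z) = {4,6}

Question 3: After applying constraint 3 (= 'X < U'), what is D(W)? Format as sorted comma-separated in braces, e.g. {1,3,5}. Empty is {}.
Answer: {3,5}

Derivation:
Constraint 1 (Z < X) on D(Z)={3,4,6,7} D(X)={4,6,7}: Z {3,4,6,7}->{3,4,6}
Constraint 2 (W < Z) on D(W)={3,5,6} D(Z)={3,4,6}: W {3,5,6}->{3,5}; Z {3,4,6}->{4,6}
Constraint 3 (X < U) on D(X)={4,6,7} D(U)={3,4,5,6,7}: X {4,6,7}->{4,6}; U {3,4,5,6,7}->{5,6,7}
So after constraint 3: D(W) = {3,5}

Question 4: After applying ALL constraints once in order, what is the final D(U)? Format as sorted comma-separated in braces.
Answer: {5,6,7}

Derivation:
Constraint 1 (Z < X) on D(Z)={3,4,6,7} D(X)={4,6,7}: Z {3,4,6,7}->{3,4,6}
Constraint 2 (W < Z) on D(W)={3,5,6} D(Z)={3,4,6}: W {3,5,6}->{3,5}; Z {3,4,6}->{4,6}
Constraint 3 (X < U) on D(X)={4,6,7} D(U)={3,4,5,6,7}: X {4,6,7}->{4,6}; U {3,4,5,6,7}->{5,6,7}
So after all 3 constraints: D(U) = {5,6,7}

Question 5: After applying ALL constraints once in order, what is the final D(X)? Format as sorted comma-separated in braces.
Answer: {4,6}

Derivation:
Constraint 1 (Z < X) on D(Z)={3,4,6,7} D(X)={4,6,7}: Z {3,4,6,7}->{3,4,6}
Constraint 2 (W < Z) on D(W)={3,5,6} D(Z)={3,4,6}: W {3,5,6}->{3,5}; Z {3,4,6}->{4,6}
Constraint 3 (X < U) on D(X)={4,6,7} D(U)={3,4,5,6,7}: X {4,6,7}->{4,6}; U {3,4,5,6,7}->{5,6,7}
So after all 3 constraints: D(X) = {4,6}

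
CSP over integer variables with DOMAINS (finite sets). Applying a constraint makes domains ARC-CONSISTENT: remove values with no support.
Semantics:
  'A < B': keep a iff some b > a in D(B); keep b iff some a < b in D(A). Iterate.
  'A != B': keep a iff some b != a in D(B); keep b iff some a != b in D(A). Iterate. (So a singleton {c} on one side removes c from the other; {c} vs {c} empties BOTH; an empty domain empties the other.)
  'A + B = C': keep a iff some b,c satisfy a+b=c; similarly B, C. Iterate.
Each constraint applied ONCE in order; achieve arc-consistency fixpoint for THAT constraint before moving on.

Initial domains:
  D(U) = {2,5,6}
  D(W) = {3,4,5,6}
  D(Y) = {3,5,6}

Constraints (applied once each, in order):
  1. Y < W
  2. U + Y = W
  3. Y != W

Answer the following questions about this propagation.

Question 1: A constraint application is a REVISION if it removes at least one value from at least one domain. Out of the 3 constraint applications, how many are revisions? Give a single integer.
Constraint 1 (Y < W) on D(Y)={3,5,6} D(W)={3,4,5,6}: Y {3,5,6}->{3,5}; W {3,4,5,6}->{4,5,6} => REVISION
Constraint 2 (U + Y = W) on D(U)={2,5,6} D(Y)={3,5} D(W)={4,5,6}: U {2,5,6}->{2}; Y {3,5}->{3}; W {4,5,6}->{5} => REVISION
Constraint 3 (Y != W) on D(Y)={3} D(W)={5}: no change => not a revision
Total revisions = 2

Answer: 2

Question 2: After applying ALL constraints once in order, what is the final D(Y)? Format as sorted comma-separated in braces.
Constraint 1 (Y < W) on D(Y)={3,5,6} D(W)={3,4,5,6}: Y {3,5,6}->{3,5}; W {3,4,5,6}->{4,5,6}
Constraint 2 (U + Y = W) on D(U)={2,5,6} D(Y)={3,5} D(W)={4,5,6}: U {2,5,6}->{2}; Y {3,5}->{3}; W {4,5,6}->{5}
Constraint 3 (Y != W) on D(Y)={3} D(W)={5}: no change
So after all 3 constraints: D(Y) = {3}

Answer: {3}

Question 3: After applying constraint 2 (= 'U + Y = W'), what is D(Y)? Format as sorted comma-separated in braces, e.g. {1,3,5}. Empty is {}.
Answer: {3}

Derivation:
Constraint 1 (Y < W) on D(Y)={3,5,6} D(W)={3,4,5,6}: Y {3,5,6}->{3,5}; W {3,4,5,6}->{4,5,6}
Constraint 2 (U + Y = W) on D(U)={2,5,6} D(Y)={3,5} D(W)={4,5,6}: U {2,5,6}->{2}; Y {3,5}->{3}; W {4,5,6}->{5}
So after constraint 2: D(Y) = {3}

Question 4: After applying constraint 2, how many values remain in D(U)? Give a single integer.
Constraint 1 (Y < W) on D(Y)={3,5,6} D(W)={3,4,5,6}: Y {3,5,6}->{3,5}; W {3,4,5,6}->{4,5,6}
Constraint 2 (U + Y = W) on D(U)={2,5,6} D(Y)={3,5} D(W)={4,5,6}: U {2,5,6}->{2}; Y {3,5}->{3}; W {4,5,6}->{5}
So after constraint 2: D(U)={2}, size = 1

Answer: 1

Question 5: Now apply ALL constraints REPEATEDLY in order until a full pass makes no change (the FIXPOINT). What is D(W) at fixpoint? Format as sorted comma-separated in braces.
Answer: {5}

Derivation:
pass 0 (initial): D(W)={3,4,5,6}
pass 1: U {2,5,6}->{2}; W {3,4,5,6}->{5}; Y {3,5,6}->{3}
pass 2: no change
Fixpoint after 2 passes: D(W) = {5}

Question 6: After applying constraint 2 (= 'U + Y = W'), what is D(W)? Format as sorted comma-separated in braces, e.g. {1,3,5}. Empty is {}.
Constraint 1 (Y < W) on D(Y)={3,5,6} D(W)={3,4,5,6}: Y {3,5,6}->{3,5}; W {3,4,5,6}->{4,5,6}
Constraint 2 (U + Y = W) on D(U)={2,5,6} D(Y)={3,5} D(W)={4,5,6}: U {2,5,6}->{2}; Y {3,5}->{3}; W {4,5,6}->{5}
So after constraint 2: D(W) = {5}

Answer: {5}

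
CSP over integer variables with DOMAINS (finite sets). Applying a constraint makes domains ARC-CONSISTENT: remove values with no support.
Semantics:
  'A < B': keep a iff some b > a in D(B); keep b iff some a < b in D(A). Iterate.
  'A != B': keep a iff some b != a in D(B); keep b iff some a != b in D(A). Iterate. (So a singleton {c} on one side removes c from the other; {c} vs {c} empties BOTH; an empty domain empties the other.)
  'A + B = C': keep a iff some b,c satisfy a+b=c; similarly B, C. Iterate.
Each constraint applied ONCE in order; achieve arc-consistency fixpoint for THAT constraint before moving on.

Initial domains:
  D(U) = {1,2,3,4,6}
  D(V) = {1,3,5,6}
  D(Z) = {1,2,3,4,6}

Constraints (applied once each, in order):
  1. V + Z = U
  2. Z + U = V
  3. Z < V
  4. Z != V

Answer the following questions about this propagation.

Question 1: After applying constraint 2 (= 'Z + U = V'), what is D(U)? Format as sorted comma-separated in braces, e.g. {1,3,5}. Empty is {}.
Constraint 1 (V + Z = U) on D(V)={1,3,5,6} D(Z)={1,2,3,4,6} D(U)={1,2,3,4,6}: V {1,3,5,6}->{1,3,5}; Z {1,2,3,4,6}->{1,2,3}; U {1,2,3,4,6}->{2,3,4,6}
Constraint 2 (Z + U = V) on D(Z)={1,2,3} D(U)={2,3,4,6} D(V)={1,3,5}: U {2,3,4,6}->{2,3,4}; V {1,3,5}->{3,5}
So after constraint 2: D(U) = {2,3,4}

Answer: {2,3,4}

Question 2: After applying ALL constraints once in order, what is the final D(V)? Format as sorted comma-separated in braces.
Constraint 1 (V + Z = U) on D(V)={1,3,5,6} D(Z)={1,2,3,4,6} D(U)={1,2,3,4,6}: V {1,3,5,6}->{1,3,5}; Z {1,2,3,4,6}->{1,2,3}; U {1,2,3,4,6}->{2,3,4,6}
Constraint 2 (Z + U = V) on D(Z)={1,2,3} D(U)={2,3,4,6} D(V)={1,3,5}: U {2,3,4,6}->{2,3,4}; V {1,3,5}->{3,5}
Constraint 3 (Z < V) on D(Z)={1,2,3} D(V)={3,5}: no change
Constraint 4 (Z != V) on D(Z)={1,2,3} D(V)={3,5}: no change
So after all 4 constraints: D(V) = {3,5}

Answer: {3,5}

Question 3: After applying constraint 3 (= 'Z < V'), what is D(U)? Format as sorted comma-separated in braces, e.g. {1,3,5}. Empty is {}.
Answer: {2,3,4}

Derivation:
Constraint 1 (V + Z = U) on D(V)={1,3,5,6} D(Z)={1,2,3,4,6} D(U)={1,2,3,4,6}: V {1,3,5,6}->{1,3,5}; Z {1,2,3,4,6}->{1,2,3}; U {1,2,3,4,6}->{2,3,4,6}
Constraint 2 (Z + U = V) on D(Z)={1,2,3} D(U)={2,3,4,6} D(V)={1,3,5}: U {2,3,4,6}->{2,3,4}; V {1,3,5}->{3,5}
Constraint 3 (Z < V) on D(Z)={1,2,3} D(V)={3,5}: no change
So after constraint 3: D(U) = {2,3,4}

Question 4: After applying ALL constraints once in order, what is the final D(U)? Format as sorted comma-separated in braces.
Constraint 1 (V + Z = U) on D(V)={1,3,5,6} D(Z)={1,2,3,4,6} D(U)={1,2,3,4,6}: V {1,3,5,6}->{1,3,5}; Z {1,2,3,4,6}->{1,2,3}; U {1,2,3,4,6}->{2,3,4,6}
Constraint 2 (Z + U = V) on D(Z)={1,2,3} D(U)={2,3,4,6} D(V)={1,3,5}: U {2,3,4,6}->{2,3,4}; V {1,3,5}->{3,5}
Constraint 3 (Z < V) on D(Z)={1,2,3} D(V)={3,5}: no change
Constraint 4 (Z != V) on D(Z)={1,2,3} D(V)={3,5}: no change
So after all 4 constraints: D(U) = {2,3,4}

Answer: {2,3,4}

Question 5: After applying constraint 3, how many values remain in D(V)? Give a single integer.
Constraint 1 (V + Z = U) on D(V)={1,3,5,6} D(Z)={1,2,3,4,6} D(U)={1,2,3,4,6}: V {1,3,5,6}->{1,3,5}; Z {1,2,3,4,6}->{1,2,3}; U {1,2,3,4,6}->{2,3,4,6}
Constraint 2 (Z + U = V) on D(Z)={1,2,3} D(U)={2,3,4,6} D(V)={1,3,5}: U {2,3,4,6}->{2,3,4}; V {1,3,5}->{3,5}
Constraint 3 (Z < V) on D(Z)={1,2,3} D(V)={3,5}: no change
So after constraint 3: D(V)={3,5}, size = 2

Answer: 2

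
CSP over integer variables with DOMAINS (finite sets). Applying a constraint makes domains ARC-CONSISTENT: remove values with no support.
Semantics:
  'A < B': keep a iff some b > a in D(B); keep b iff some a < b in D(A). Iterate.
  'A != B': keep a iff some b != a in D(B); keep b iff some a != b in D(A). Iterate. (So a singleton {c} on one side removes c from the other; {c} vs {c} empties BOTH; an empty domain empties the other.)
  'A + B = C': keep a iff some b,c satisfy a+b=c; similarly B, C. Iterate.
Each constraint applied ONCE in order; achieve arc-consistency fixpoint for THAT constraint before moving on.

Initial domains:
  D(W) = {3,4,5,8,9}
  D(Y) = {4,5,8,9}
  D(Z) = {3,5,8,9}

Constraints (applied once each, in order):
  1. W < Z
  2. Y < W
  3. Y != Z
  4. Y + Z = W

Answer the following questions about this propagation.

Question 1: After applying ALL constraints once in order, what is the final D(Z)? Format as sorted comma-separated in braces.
Constraint 1 (W < Z) on D(W)={3,4,5,8,9} D(Z)={3,5,8,9}: W {3,4,5,8,9}->{3,4,5,8}; Z {3,5,8,9}->{5,8,9}
Constraint 2 (Y < W) on D(Y)={4,5,8,9} D(W)={3,4,5,8}: Y {4,5,8,9}->{4,5}; W {3,4,5,8}->{5,8}
Constraint 3 (Y != Z) on D(Y)={4,5} D(Z)={5,8,9}: no change
Constraint 4 (Y + Z = W) on D(Y)={4,5} D(Z)={5,8,9} D(W)={5,8}: Y {4,5}->{}; Z {5,8,9}->{}; W {5,8}->{}
So after all 4 constraints: D(Z) = {}

Answer: {}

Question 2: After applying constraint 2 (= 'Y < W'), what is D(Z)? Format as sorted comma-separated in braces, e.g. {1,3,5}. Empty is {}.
Answer: {5,8,9}

Derivation:
Constraint 1 (W < Z) on D(W)={3,4,5,8,9} D(Z)={3,5,8,9}: W {3,4,5,8,9}->{3,4,5,8}; Z {3,5,8,9}->{5,8,9}
Constraint 2 (Y < W) on D(Y)={4,5,8,9} D(W)={3,4,5,8}: Y {4,5,8,9}->{4,5}; W {3,4,5,8}->{5,8}
So after constraint 2: D(Z) = {5,8,9}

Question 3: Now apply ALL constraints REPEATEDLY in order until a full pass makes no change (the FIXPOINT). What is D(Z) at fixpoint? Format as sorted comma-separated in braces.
Answer: {}

Derivation:
pass 0 (initial): D(Z)={3,5,8,9}
pass 1: W {3,4,5,8,9}->{}; Y {4,5,8,9}->{}; Z {3,5,8,9}->{}
pass 2: no change
Fixpoint after 2 passes: D(Z) = {}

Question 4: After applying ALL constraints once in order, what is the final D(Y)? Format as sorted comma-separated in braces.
Constraint 1 (W < Z) on D(W)={3,4,5,8,9} D(Z)={3,5,8,9}: W {3,4,5,8,9}->{3,4,5,8}; Z {3,5,8,9}->{5,8,9}
Constraint 2 (Y < W) on D(Y)={4,5,8,9} D(W)={3,4,5,8}: Y {4,5,8,9}->{4,5}; W {3,4,5,8}->{5,8}
Constraint 3 (Y != Z) on D(Y)={4,5} D(Z)={5,8,9}: no change
Constraint 4 (Y + Z = W) on D(Y)={4,5} D(Z)={5,8,9} D(W)={5,8}: Y {4,5}->{}; Z {5,8,9}->{}; W {5,8}->{}
So after all 4 constraints: D(Y) = {}

Answer: {}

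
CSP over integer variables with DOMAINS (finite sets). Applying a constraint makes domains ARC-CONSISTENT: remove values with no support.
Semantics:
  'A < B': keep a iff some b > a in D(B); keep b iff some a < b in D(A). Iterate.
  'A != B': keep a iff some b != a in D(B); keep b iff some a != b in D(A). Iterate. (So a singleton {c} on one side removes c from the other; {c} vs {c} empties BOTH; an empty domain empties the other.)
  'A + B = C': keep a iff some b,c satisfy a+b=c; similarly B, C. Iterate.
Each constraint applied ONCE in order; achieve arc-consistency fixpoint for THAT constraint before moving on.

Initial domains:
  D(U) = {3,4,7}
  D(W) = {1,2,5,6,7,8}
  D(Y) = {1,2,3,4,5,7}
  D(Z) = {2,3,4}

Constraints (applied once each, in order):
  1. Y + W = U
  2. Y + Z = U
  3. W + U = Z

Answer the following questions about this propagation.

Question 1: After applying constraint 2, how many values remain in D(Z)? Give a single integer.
Answer: 3

Derivation:
Constraint 1 (Y + W = U) on D(Y)={1,2,3,4,5,7} D(W)={1,2,5,6,7,8} D(U)={3,4,7}: Y {1,2,3,4,5,7}->{1,2,3,5}; W {1,2,5,6,7,8}->{1,2,5,6}
Constraint 2 (Y + Z = U) on D(Y)={1,2,3,5} D(Z)={2,3,4} D(U)={3,4,7}: no change
So after constraint 2: D(Z)={2,3,4}, size = 3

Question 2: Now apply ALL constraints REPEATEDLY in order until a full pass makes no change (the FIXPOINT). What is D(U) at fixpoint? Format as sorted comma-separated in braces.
Answer: {}

Derivation:
pass 0 (initial): D(U)={3,4,7}
pass 1: U {3,4,7}->{3}; W {1,2,5,6,7,8}->{1}; Y {1,2,3,4,5,7}->{1,2,3,5}; Z {2,3,4}->{4}
pass 2: U {3}->{}; W {1}->{}; Y {1,2,3,5}->{}; Z {4}->{}
pass 3: no change
Fixpoint after 3 passes: D(U) = {}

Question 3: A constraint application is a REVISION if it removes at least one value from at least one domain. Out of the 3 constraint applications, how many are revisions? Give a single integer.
Constraint 1 (Y + W = U) on D(Y)={1,2,3,4,5,7} D(W)={1,2,5,6,7,8} D(U)={3,4,7}: Y {1,2,3,4,5,7}->{1,2,3,5}; W {1,2,5,6,7,8}->{1,2,5,6} => REVISION
Constraint 2 (Y + Z = U) on D(Y)={1,2,3,5} D(Z)={2,3,4} D(U)={3,4,7}: no change => not a revision
Constraint 3 (W + U = Z) on D(W)={1,2,5,6} D(U)={3,4,7} D(Z)={2,3,4}: W {1,2,5,6}->{1}; U {3,4,7}->{3}; Z {2,3,4}->{4} => REVISION
Total revisions = 2

Answer: 2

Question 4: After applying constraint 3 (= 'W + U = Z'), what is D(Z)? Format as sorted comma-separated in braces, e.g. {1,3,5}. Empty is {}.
Answer: {4}

Derivation:
Constraint 1 (Y + W = U) on D(Y)={1,2,3,4,5,7} D(W)={1,2,5,6,7,8} D(U)={3,4,7}: Y {1,2,3,4,5,7}->{1,2,3,5}; W {1,2,5,6,7,8}->{1,2,5,6}
Constraint 2 (Y + Z = U) on D(Y)={1,2,3,5} D(Z)={2,3,4} D(U)={3,4,7}: no change
Constraint 3 (W + U = Z) on D(W)={1,2,5,6} D(U)={3,4,7} D(Z)={2,3,4}: W {1,2,5,6}->{1}; U {3,4,7}->{3}; Z {2,3,4}->{4}
So after constraint 3: D(Z) = {4}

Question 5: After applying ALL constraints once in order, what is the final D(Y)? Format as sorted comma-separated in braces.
Constraint 1 (Y + W = U) on D(Y)={1,2,3,4,5,7} D(W)={1,2,5,6,7,8} D(U)={3,4,7}: Y {1,2,3,4,5,7}->{1,2,3,5}; W {1,2,5,6,7,8}->{1,2,5,6}
Constraint 2 (Y + Z = U) on D(Y)={1,2,3,5} D(Z)={2,3,4} D(U)={3,4,7}: no change
Constraint 3 (W + U = Z) on D(W)={1,2,5,6} D(U)={3,4,7} D(Z)={2,3,4}: W {1,2,5,6}->{1}; U {3,4,7}->{3}; Z {2,3,4}->{4}
So after all 3 constraints: D(Y) = {1,2,3,5}

Answer: {1,2,3,5}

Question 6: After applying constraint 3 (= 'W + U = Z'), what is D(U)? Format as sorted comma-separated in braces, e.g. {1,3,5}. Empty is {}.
Constraint 1 (Y + W = U) on D(Y)={1,2,3,4,5,7} D(W)={1,2,5,6,7,8} D(U)={3,4,7}: Y {1,2,3,4,5,7}->{1,2,3,5}; W {1,2,5,6,7,8}->{1,2,5,6}
Constraint 2 (Y + Z = U) on D(Y)={1,2,3,5} D(Z)={2,3,4} D(U)={3,4,7}: no change
Constraint 3 (W + U = Z) on D(W)={1,2,5,6} D(U)={3,4,7} D(Z)={2,3,4}: W {1,2,5,6}->{1}; U {3,4,7}->{3}; Z {2,3,4}->{4}
So after constraint 3: D(U) = {3}

Answer: {3}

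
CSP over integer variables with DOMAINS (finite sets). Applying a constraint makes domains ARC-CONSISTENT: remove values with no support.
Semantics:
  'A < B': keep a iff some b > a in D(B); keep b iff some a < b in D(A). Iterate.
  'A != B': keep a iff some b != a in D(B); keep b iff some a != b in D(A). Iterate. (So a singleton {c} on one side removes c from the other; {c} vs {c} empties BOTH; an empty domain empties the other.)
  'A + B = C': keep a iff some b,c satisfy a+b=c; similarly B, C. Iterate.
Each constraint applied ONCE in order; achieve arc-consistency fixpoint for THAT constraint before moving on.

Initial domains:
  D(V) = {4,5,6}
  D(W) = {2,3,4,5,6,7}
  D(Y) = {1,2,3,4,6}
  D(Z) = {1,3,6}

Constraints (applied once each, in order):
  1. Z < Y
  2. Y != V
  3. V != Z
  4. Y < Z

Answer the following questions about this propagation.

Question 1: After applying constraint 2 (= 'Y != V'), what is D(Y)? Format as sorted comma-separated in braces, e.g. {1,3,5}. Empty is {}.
Constraint 1 (Z < Y) on D(Z)={1,3,6} D(Y)={1,2,3,4,6}: Z {1,3,6}->{1,3}; Y {1,2,3,4,6}->{2,3,4,6}
Constraint 2 (Y != V) on D(Y)={2,3,4,6} D(V)={4,5,6}: no change
So after constraint 2: D(Y) = {2,3,4,6}

Answer: {2,3,4,6}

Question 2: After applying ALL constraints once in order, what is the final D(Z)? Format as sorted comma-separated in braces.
Constraint 1 (Z < Y) on D(Z)={1,3,6} D(Y)={1,2,3,4,6}: Z {1,3,6}->{1,3}; Y {1,2,3,4,6}->{2,3,4,6}
Constraint 2 (Y != V) on D(Y)={2,3,4,6} D(V)={4,5,6}: no change
Constraint 3 (V != Z) on D(V)={4,5,6} D(Z)={1,3}: no change
Constraint 4 (Y < Z) on D(Y)={2,3,4,6} D(Z)={1,3}: Y {2,3,4,6}->{2}; Z {1,3}->{3}
So after all 4 constraints: D(Z) = {3}

Answer: {3}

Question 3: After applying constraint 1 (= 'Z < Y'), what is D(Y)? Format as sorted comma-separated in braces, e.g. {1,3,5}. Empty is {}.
Constraint 1 (Z < Y) on D(Z)={1,3,6} D(Y)={1,2,3,4,6}: Z {1,3,6}->{1,3}; Y {1,2,3,4,6}->{2,3,4,6}
So after constraint 1: D(Y) = {2,3,4,6}

Answer: {2,3,4,6}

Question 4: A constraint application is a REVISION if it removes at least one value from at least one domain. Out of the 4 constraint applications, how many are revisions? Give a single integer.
Constraint 1 (Z < Y) on D(Z)={1,3,6} D(Y)={1,2,3,4,6}: Z {1,3,6}->{1,3}; Y {1,2,3,4,6}->{2,3,4,6} => REVISION
Constraint 2 (Y != V) on D(Y)={2,3,4,6} D(V)={4,5,6}: no change => not a revision
Constraint 3 (V != Z) on D(V)={4,5,6} D(Z)={1,3}: no change => not a revision
Constraint 4 (Y < Z) on D(Y)={2,3,4,6} D(Z)={1,3}: Y {2,3,4,6}->{2}; Z {1,3}->{3} => REVISION
Total revisions = 2

Answer: 2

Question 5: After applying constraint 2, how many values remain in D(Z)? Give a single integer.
Answer: 2

Derivation:
Constraint 1 (Z < Y) on D(Z)={1,3,6} D(Y)={1,2,3,4,6}: Z {1,3,6}->{1,3}; Y {1,2,3,4,6}->{2,3,4,6}
Constraint 2 (Y != V) on D(Y)={2,3,4,6} D(V)={4,5,6}: no change
So after constraint 2: D(Z)={1,3}, size = 2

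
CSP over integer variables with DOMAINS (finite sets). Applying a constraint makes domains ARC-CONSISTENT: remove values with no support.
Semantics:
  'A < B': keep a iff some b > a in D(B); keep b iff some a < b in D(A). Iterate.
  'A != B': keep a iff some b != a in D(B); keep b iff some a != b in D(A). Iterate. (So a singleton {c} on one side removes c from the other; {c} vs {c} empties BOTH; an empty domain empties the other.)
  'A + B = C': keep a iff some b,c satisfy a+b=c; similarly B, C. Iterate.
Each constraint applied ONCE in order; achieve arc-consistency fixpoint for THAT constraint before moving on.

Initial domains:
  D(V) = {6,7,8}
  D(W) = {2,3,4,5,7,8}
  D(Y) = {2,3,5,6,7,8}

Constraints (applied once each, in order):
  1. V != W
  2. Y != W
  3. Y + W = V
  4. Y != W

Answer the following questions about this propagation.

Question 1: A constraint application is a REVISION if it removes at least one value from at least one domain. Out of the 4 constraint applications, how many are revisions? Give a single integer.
Answer: 1

Derivation:
Constraint 1 (V != W) on D(V)={6,7,8} D(W)={2,3,4,5,7,8}: no change => not a revision
Constraint 2 (Y != W) on D(Y)={2,3,5,6,7,8} D(W)={2,3,4,5,7,8}: no change => not a revision
Constraint 3 (Y + W = V) on D(Y)={2,3,5,6,7,8} D(W)={2,3,4,5,7,8} D(V)={6,7,8}: Y {2,3,5,6,7,8}->{2,3,5,6}; W {2,3,4,5,7,8}->{2,3,4,5} => REVISION
Constraint 4 (Y != W) on D(Y)={2,3,5,6} D(W)={2,3,4,5}: no change => not a revision
Total revisions = 1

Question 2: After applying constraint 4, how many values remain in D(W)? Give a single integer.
Answer: 4

Derivation:
Constraint 1 (V != W) on D(V)={6,7,8} D(W)={2,3,4,5,7,8}: no change
Constraint 2 (Y != W) on D(Y)={2,3,5,6,7,8} D(W)={2,3,4,5,7,8}: no change
Constraint 3 (Y + W = V) on D(Y)={2,3,5,6,7,8} D(W)={2,3,4,5,7,8} D(V)={6,7,8}: Y {2,3,5,6,7,8}->{2,3,5,6}; W {2,3,4,5,7,8}->{2,3,4,5}
Constraint 4 (Y != W) on D(Y)={2,3,5,6} D(W)={2,3,4,5}: no change
So after constraint 4: D(W)={2,3,4,5}, size = 4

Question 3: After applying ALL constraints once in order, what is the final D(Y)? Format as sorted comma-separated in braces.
Answer: {2,3,5,6}

Derivation:
Constraint 1 (V != W) on D(V)={6,7,8} D(W)={2,3,4,5,7,8}: no change
Constraint 2 (Y != W) on D(Y)={2,3,5,6,7,8} D(W)={2,3,4,5,7,8}: no change
Constraint 3 (Y + W = V) on D(Y)={2,3,5,6,7,8} D(W)={2,3,4,5,7,8} D(V)={6,7,8}: Y {2,3,5,6,7,8}->{2,3,5,6}; W {2,3,4,5,7,8}->{2,3,4,5}
Constraint 4 (Y != W) on D(Y)={2,3,5,6} D(W)={2,3,4,5}: no change
So after all 4 constraints: D(Y) = {2,3,5,6}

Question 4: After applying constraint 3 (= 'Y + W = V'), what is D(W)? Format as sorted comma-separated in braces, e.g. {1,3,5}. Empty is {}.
Answer: {2,3,4,5}

Derivation:
Constraint 1 (V != W) on D(V)={6,7,8} D(W)={2,3,4,5,7,8}: no change
Constraint 2 (Y != W) on D(Y)={2,3,5,6,7,8} D(W)={2,3,4,5,7,8}: no change
Constraint 3 (Y + W = V) on D(Y)={2,3,5,6,7,8} D(W)={2,3,4,5,7,8} D(V)={6,7,8}: Y {2,3,5,6,7,8}->{2,3,5,6}; W {2,3,4,5,7,8}->{2,3,4,5}
So after constraint 3: D(W) = {2,3,4,5}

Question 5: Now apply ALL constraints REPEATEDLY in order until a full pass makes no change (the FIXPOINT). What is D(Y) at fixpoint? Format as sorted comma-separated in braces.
pass 0 (initial): D(Y)={2,3,5,6,7,8}
pass 1: W {2,3,4,5,7,8}->{2,3,4,5}; Y {2,3,5,6,7,8}->{2,3,5,6}
pass 2: no change
Fixpoint after 2 passes: D(Y) = {2,3,5,6}

Answer: {2,3,5,6}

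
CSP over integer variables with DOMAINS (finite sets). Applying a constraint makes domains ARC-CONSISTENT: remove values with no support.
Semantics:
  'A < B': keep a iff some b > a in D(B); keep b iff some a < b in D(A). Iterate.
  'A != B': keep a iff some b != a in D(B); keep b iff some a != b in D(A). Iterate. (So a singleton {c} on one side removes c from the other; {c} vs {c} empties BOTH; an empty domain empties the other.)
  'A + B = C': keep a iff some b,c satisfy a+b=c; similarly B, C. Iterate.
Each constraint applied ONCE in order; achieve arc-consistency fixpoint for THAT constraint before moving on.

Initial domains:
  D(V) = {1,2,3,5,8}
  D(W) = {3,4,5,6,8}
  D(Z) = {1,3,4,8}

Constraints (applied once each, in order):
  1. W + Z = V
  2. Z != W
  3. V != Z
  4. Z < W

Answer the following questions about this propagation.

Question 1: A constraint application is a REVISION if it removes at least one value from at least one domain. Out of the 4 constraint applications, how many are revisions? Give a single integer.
Answer: 1

Derivation:
Constraint 1 (W + Z = V) on D(W)={3,4,5,6,8} D(Z)={1,3,4,8} D(V)={1,2,3,5,8}: W {3,4,5,6,8}->{4,5}; Z {1,3,4,8}->{1,3,4}; V {1,2,3,5,8}->{5,8} => REVISION
Constraint 2 (Z != W) on D(Z)={1,3,4} D(W)={4,5}: no change => not a revision
Constraint 3 (V != Z) on D(V)={5,8} D(Z)={1,3,4}: no change => not a revision
Constraint 4 (Z < W) on D(Z)={1,3,4} D(W)={4,5}: no change => not a revision
Total revisions = 1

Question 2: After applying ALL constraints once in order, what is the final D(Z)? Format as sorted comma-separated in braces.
Answer: {1,3,4}

Derivation:
Constraint 1 (W + Z = V) on D(W)={3,4,5,6,8} D(Z)={1,3,4,8} D(V)={1,2,3,5,8}: W {3,4,5,6,8}->{4,5}; Z {1,3,4,8}->{1,3,4}; V {1,2,3,5,8}->{5,8}
Constraint 2 (Z != W) on D(Z)={1,3,4} D(W)={4,5}: no change
Constraint 3 (V != Z) on D(V)={5,8} D(Z)={1,3,4}: no change
Constraint 4 (Z < W) on D(Z)={1,3,4} D(W)={4,5}: no change
So after all 4 constraints: D(Z) = {1,3,4}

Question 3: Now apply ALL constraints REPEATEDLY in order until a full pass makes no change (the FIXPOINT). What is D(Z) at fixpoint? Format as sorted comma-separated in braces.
Answer: {1,3,4}

Derivation:
pass 0 (initial): D(Z)={1,3,4,8}
pass 1: V {1,2,3,5,8}->{5,8}; W {3,4,5,6,8}->{4,5}; Z {1,3,4,8}->{1,3,4}
pass 2: no change
Fixpoint after 2 passes: D(Z) = {1,3,4}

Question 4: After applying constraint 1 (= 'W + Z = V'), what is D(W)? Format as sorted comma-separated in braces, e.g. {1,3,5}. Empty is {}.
Constraint 1 (W + Z = V) on D(W)={3,4,5,6,8} D(Z)={1,3,4,8} D(V)={1,2,3,5,8}: W {3,4,5,6,8}->{4,5}; Z {1,3,4,8}->{1,3,4}; V {1,2,3,5,8}->{5,8}
So after constraint 1: D(W) = {4,5}

Answer: {4,5}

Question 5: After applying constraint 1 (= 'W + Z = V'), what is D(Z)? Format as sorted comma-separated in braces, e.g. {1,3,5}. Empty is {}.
Constraint 1 (W + Z = V) on D(W)={3,4,5,6,8} D(Z)={1,3,4,8} D(V)={1,2,3,5,8}: W {3,4,5,6,8}->{4,5}; Z {1,3,4,8}->{1,3,4}; V {1,2,3,5,8}->{5,8}
So after constraint 1: D(Z) = {1,3,4}

Answer: {1,3,4}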